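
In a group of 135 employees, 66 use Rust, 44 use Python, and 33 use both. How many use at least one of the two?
|A∪B| = |A| + |B| - |A∩B| = 66 + 44 - 33 = 77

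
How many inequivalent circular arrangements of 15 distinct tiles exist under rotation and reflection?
(15-1)!/2 = 87178291200/2 = 43589145600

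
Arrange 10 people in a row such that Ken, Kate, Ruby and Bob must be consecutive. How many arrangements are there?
Treat the 4 as one block: (10-4+1)! × 4! = 5040 × 24 = 120960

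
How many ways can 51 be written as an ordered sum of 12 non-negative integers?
C(51+12-1, 12-1) = C(62, 11) = 508271323092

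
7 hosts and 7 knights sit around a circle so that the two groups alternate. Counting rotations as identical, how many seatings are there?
Fix one of the hosts: (7-1)! ways for the remaining hosts, × 7! ways for the knights = 720 × 5040 = 3628800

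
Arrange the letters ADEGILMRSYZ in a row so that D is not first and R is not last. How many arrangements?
By inclusion-exclusion: 11! - 2×(11-1)! + (11-2)! = 39916800 - 7257600 + 362880 = 33022080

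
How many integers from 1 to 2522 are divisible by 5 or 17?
⌊2522/5⌋ + ⌊2522/17⌋ - ⌊2522/85⌋ = 504 + 148 - 29 = 623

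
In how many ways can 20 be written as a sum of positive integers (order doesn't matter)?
Pentagonal recurrence p(n) = p(n-1) + p(n-2) - p(n-5) - p(n-7) + p(n-12) + p(n-15) - ... gives p(0..19) = 1, 1, 2, 3, 5, 7, 11, 15, 22, 30, 42, 56, 77, 101, 135, 176, 231, 297, 385, 490. p(20) = p(19) + p(18) - p(15) - p(13) + p(8) + p(5) = 490 + 385 - 176 - 101 + 22 + 7 = 627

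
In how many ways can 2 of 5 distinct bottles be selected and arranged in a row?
P(5,2) = 5!/(5-2)! = 20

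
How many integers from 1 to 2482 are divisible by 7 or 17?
⌊2482/7⌋ + ⌊2482/17⌋ - ⌊2482/119⌋ = 354 + 146 - 20 = 480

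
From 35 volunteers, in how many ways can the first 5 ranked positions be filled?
P(35,5) = 35!/(35-5)! = 38955840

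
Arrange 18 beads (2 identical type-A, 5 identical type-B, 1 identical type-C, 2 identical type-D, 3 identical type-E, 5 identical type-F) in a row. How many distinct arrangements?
18! / (2! × 5! × 1! × 2! × 3! × 5!) = 18525386880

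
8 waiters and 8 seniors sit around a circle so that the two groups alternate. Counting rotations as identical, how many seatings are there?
Fix one of the waiters: (8-1)! ways for the remaining waiters, × 8! ways for the seniors = 5040 × 40320 = 203212800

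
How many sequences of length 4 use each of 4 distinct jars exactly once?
4! = 24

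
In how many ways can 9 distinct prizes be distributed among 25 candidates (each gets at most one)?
P(25,9) = 25!/(25-9)! = 741354768000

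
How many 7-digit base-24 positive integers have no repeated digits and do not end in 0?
Last digit: 23 nonzero choices. First digit: 22 (nonzero, ≠last). Middle 5: P(22,5) = 3160080. Total = 1599000480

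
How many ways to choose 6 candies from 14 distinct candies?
C(14,6) = 14!/(6!×8!) = 3003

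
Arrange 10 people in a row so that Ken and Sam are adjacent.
Treat as block: (10-1)! × 2! = 362880 × 2 = 725760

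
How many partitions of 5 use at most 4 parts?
By conjugation, equals partitions of 5 into parts ≤ 4. Let r_j(i) = number of partitions of i into parts ≤ j, for i = 0..5. r_1(i) = 1 for all i; r_j(i) = r_{j-1}(i) + r_j(i-j). Rows j = 2..4: ≤2: 1 1 2 2 3 3; ≤3: 1 1 2 3 4 5; ≤4: 1 1 2 3 5 6. r_4(5) = 6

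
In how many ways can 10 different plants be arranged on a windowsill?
10! = 3628800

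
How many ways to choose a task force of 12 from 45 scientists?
C(45,12) = 45!/(12!×33!) = 28760021745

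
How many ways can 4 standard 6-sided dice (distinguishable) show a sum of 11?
Coefficient of x^11 in (x + x² + ... + x^6)^4. By inclusion-exclusion on dice exceeding 6: Σ_j (-1)^j C(4,j)·C(11-1-6j, 3) = C(4,0)·C(10,3) - C(4,1)·C(4,3) = 1·120 - 4·4 = 104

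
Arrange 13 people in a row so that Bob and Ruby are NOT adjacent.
Total - adjacent = 13! - (13-1)!×2 = 6227020800 - 958003200 = 5269017600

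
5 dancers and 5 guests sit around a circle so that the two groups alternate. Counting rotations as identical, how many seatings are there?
Fix one of the dancers: (5-1)! ways for the remaining dancers, × 5! ways for the guests = 24 × 120 = 2880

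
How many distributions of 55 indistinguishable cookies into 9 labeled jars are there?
C(55+9-1, 9-1) = C(63, 8) = 3872894697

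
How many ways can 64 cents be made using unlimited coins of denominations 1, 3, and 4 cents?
Coefficient of x^64 in 1/(1-x^1) · 1/(1-x^3) · 1/(1-x^4). Case on j = number of 4-cent coins (j = 0..16); remainder r = 64 - 4j is made from {1,3} in ⌊r/3⌋+1 ways. r = 64, 60, 56, 52, 48, 44, 40, 36, 32, 28, 24, 20, 16, 12, 8, 4, 0 → 22 + 21 + 19 + 18 + 17 + 15 + 14 + 13 + 11 + 10 + 9 + 7 + 6 + 5 + 3 + 2 + 1 = 193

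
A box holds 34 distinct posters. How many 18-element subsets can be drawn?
C(34,18) = 34!/(18!×16!) = 2203961430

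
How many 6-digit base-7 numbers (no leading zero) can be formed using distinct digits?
First digit: 6 choices (nonzero). Then descending: 6 × 6 × 5 × 4 × 3 × 2 = 4320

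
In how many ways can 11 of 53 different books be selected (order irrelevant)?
C(53,11) = 53!/(11!×42!) = 76223753060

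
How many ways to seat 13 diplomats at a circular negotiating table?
Circular: fix one position, arrange the rest. (13-1)! = 479001600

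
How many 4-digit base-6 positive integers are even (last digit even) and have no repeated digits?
Last∈{0,2,4}. Last=0: 60. Last nonzero: 2×4×P(4,2) = 96. Total = 156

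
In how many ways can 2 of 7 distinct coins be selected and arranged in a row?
P(7,2) = 7!/(7-2)! = 42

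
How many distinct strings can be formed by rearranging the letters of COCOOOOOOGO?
11! / (2! × 8! × 1!) = 495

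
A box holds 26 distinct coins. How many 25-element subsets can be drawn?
C(26,25) = 26!/(25!×1!) = 26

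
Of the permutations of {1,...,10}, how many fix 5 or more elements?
Exactly j fixed points: C(10,j)·!(10-j); sum over j ≥ 5 (derangement numbers via !m = (m-1)·(!(m-1) + !(m-2)): !0..!5 = 1, 0, 1, 2, 9, 44). Σ_{j=5}^{10} C(10,j)·!(10-j) = C(10,5)·!5 + C(10,6)·!4 + C(10,7)·!3 + C(10,8)·!2 + C(10,9)·!1 + C(10,10)·!0 = 252·44 + 210·9 + 120·2 + 45·1 + 10·0 + 1·1 = 13264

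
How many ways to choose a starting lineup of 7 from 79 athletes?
C(79,7) = 79!/(7!×72!) = 2898753715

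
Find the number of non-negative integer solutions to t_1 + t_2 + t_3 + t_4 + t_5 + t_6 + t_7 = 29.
C(29+7-1, 7-1) = C(35, 6) = 1623160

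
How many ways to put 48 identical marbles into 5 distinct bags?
C(48+5-1, 5-1) = C(52, 4) = 270725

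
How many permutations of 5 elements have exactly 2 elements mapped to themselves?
Choose the 2 fixed points C(5,2) = 10, derange the rest: !3 = Σ_{j=0}^{3} (-1)^j·3!/j! = 6 - 6 + 3 - 1 = 2. Product = 10 × 2 = 20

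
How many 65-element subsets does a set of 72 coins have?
C(72,65) = 72!/(65!×7!) = 1473109704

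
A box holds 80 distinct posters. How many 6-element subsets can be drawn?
C(80,6) = 80!/(6!×74!) = 300500200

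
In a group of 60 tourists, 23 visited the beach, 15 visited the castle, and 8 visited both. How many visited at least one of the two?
|A∪B| = |A| + |B| - |A∩B| = 23 + 15 - 8 = 30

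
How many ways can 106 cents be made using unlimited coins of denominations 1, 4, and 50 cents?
Coefficient of x^106 in 1/(1-x^1) · 1/(1-x^4) · 1/(1-x^50). Case on j = number of 50-cent coins (j = 0..2); remainder r = 106 - 50j is made from {1,4} in ⌊r/4⌋+1 ways. r = 106, 56, 6 → 27 + 15 + 2 = 44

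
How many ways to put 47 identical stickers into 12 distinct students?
C(47+12-1, 12-1) = C(58, 11) = 227692286640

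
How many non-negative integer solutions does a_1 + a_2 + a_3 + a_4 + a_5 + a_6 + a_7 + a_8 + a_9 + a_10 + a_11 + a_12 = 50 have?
C(50+12-1, 12-1) = C(61, 11) = 418094152866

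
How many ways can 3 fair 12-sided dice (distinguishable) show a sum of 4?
Coefficient of x^4 in (x + x² + ... + x^12)^3. By inclusion-exclusion on dice exceeding 12: Σ_j (-1)^j C(3,j)·C(4-1-12j, 2) = C(3,0)·C(3,2) = 1·3 = 3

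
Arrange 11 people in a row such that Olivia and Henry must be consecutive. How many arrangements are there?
Treat the 2 as one block: (11-2+1)! × 2! = 3628800 × 2 = 7257600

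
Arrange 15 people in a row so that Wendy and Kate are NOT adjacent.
Total - adjacent = 15! - (15-1)!×2 = 1307674368000 - 174356582400 = 1133317785600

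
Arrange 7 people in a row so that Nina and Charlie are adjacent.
Treat as block: (7-1)! × 2! = 720 × 2 = 1440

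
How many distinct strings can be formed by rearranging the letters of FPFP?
4! / (2! × 2!) = 6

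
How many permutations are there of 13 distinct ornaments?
13! = 6227020800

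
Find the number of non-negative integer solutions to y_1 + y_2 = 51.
C(51+2-1, 2-1) = C(52, 1) = 52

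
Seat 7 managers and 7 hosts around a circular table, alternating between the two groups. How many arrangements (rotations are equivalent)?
Fix one of the managers: (7-1)! ways for the remaining managers, × 7! ways for the hosts = 720 × 5040 = 3628800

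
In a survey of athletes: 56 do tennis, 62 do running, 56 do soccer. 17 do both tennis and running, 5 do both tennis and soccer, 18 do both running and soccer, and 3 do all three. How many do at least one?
|A∪B∪C| = 56+62+56-17-5-18+3 = 137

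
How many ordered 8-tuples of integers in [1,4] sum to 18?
Coefficient of x^18 in (x + x² + ... + x^4)^8. By inclusion-exclusion on dice exceeding 4: Σ_j (-1)^j C(8,j)·C(18-1-4j, 7) = C(8,0)·C(17,7) - C(8,1)·C(13,7) + C(8,2)·C(9,7) = 1·19448 - 8·1716 + 28·36 = 6728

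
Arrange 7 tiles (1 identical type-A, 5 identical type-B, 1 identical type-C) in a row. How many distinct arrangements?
7! / (1! × 5! × 1!) = 42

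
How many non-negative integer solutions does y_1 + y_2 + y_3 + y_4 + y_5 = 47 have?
C(47+5-1, 5-1) = C(51, 4) = 249900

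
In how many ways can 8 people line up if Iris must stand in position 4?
Fix one position: (8-1)! = 5040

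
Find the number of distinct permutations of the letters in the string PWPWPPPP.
8! / (2! × 6!) = 28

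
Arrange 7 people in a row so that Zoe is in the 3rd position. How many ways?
Fix one position: (7-1)! = 720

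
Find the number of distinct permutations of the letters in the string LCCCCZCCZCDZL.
13! / (3! × 1! × 7! × 2!) = 102960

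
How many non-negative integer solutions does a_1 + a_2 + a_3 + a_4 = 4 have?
C(4+4-1, 4-1) = C(7, 3) = 35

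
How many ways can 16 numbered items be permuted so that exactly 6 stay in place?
Choose the 6 fixed points C(16,6) = 8008, derange the rest: !10 = Σ_{j=0}^{10} (-1)^j·10!/j! = 3628800 - 3628800 + 1814400 - 604800 + 151200 - 30240 + 5040 - 720 + 90 - 10 + 1 = 1334961. Product = 8008 × 1334961 = 10690367688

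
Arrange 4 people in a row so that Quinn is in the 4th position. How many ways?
Fix one position: (4-1)! = 6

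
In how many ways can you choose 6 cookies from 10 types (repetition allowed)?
C(6+10-1, 10-1) = C(15, 9) = 5005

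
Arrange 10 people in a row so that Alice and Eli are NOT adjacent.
Total - adjacent = 10! - (10-1)!×2 = 3628800 - 725760 = 2903040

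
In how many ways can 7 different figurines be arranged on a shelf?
7! = 5040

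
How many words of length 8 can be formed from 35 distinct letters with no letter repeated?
P(35,8) = 35!/(35-8)! = 948964262400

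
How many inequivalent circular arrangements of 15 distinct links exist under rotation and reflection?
(15-1)!/2 = 87178291200/2 = 43589145600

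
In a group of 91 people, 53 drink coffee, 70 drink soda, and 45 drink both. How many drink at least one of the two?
|A∪B| = |A| + |B| - |A∩B| = 53 + 70 - 45 = 78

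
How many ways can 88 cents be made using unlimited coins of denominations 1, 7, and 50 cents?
Coefficient of x^88 in 1/(1-x^1) · 1/(1-x^7) · 1/(1-x^50). Case on j = number of 50-cent coins (j = 0..1); remainder r = 88 - 50j is made from {1,7} in ⌊r/7⌋+1 ways. r = 88, 38 → 13 + 6 = 19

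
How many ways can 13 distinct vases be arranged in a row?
13! = 6227020800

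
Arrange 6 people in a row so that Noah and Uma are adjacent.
Treat as block: (6-1)! × 2! = 120 × 2 = 240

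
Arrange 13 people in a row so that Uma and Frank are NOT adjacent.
Total - adjacent = 13! - (13-1)!×2 = 6227020800 - 958003200 = 5269017600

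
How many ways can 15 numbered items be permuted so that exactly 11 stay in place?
Choose the 11 fixed points C(15,11) = 1365, derange the rest: !4 = Σ_{j=0}^{4} (-1)^j·4!/j! = 24 - 24 + 12 - 4 + 1 = 9. Product = 1365 × 9 = 12285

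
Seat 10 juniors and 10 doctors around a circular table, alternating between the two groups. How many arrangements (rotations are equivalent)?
Fix one of the juniors: (10-1)! ways for the remaining juniors, × 10! ways for the doctors = 362880 × 3628800 = 1316818944000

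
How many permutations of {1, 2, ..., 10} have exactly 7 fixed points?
Choose the 7 fixed points C(10,7) = 120, derange the rest: !3 = Σ_{j=0}^{3} (-1)^j·3!/j! = 6 - 6 + 3 - 1 = 2. Product = 120 × 2 = 240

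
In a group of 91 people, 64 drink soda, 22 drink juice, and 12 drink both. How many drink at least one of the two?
|A∪B| = |A| + |B| - |A∩B| = 64 + 22 - 12 = 74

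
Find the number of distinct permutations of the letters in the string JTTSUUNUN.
9! / (2! × 2! × 1! × 1! × 3!) = 15120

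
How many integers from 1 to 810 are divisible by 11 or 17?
⌊810/11⌋ + ⌊810/17⌋ - ⌊810/187⌋ = 73 + 47 - 4 = 116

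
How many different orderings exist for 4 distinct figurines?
4! = 24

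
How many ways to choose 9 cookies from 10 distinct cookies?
C(10,9) = 10!/(9!×1!) = 10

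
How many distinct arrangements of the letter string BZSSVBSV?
8! / (3! × 1! × 2! × 2!) = 1680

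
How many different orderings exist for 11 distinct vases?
11! = 39916800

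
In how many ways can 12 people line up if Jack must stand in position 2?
Fix one position: (12-1)! = 39916800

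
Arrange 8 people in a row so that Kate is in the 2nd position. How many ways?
Fix one position: (8-1)! = 5040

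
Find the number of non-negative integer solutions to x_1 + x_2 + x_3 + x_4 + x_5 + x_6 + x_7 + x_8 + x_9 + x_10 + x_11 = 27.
C(27+11-1, 11-1) = C(37, 10) = 348330136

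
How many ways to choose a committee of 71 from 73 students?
C(73,71) = 73!/(71!×2!) = 2628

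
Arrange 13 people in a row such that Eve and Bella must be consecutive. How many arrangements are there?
Treat the 2 as one block: (13-2+1)! × 2! = 479001600 × 2 = 958003200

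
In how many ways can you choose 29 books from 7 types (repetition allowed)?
C(29+7-1, 7-1) = C(35, 6) = 1623160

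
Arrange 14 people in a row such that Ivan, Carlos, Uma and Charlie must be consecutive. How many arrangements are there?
Treat the 4 as one block: (14-4+1)! × 4! = 39916800 × 24 = 958003200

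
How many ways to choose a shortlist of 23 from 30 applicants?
C(30,23) = 30!/(23!×7!) = 2035800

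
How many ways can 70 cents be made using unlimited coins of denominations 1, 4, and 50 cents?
Coefficient of x^70 in 1/(1-x^1) · 1/(1-x^4) · 1/(1-x^50). Case on j = number of 50-cent coins (j = 0..1); remainder r = 70 - 50j is made from {1,4} in ⌊r/4⌋+1 ways. r = 70, 20 → 18 + 6 = 24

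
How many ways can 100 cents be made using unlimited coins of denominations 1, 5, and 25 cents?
Coefficient of x^100 in 1/(1-x^1) · 1/(1-x^5) · 1/(1-x^25). Case on j = number of 25-cent coins (j = 0..4); remainder r = 100 - 25j is made from {1,5} in ⌊r/5⌋+1 ways. r = 100, 75, 50, 25, 0 → 21 + 16 + 11 + 6 + 1 = 55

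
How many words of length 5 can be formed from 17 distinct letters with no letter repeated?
P(17,5) = 17!/(17-5)! = 742560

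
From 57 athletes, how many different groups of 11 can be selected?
C(57,11) = 57!/(11!×46!) = 184509266760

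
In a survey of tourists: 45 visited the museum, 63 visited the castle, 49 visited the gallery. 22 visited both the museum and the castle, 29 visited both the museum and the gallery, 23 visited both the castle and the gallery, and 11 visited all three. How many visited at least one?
|A∪B∪C| = 45+63+49-22-29-23+11 = 94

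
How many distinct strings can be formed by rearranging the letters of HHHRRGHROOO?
11! / (1! × 3! × 3! × 4!) = 46200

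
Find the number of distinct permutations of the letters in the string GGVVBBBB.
8! / (2! × 4! × 2!) = 420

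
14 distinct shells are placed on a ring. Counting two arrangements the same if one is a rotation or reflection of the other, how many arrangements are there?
(14-1)!/2 = 6227020800/2 = 3113510400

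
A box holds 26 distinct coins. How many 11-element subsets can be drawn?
C(26,11) = 26!/(11!×15!) = 7726160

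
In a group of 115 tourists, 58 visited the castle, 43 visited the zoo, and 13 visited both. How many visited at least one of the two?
|A∪B| = |A| + |B| - |A∩B| = 58 + 43 - 13 = 88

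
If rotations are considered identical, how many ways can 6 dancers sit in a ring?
Circular: fix one position, arrange the rest. (6-1)! = 120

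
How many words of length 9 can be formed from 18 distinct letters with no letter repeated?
P(18,9) = 18!/(18-9)! = 17643225600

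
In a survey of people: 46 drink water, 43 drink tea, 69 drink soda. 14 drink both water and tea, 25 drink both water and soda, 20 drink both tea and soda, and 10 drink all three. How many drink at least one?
|A∪B∪C| = 46+43+69-14-25-20+10 = 109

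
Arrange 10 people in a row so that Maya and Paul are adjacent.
Treat as block: (10-1)! × 2! = 362880 × 2 = 725760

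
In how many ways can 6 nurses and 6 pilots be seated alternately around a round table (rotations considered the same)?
Fix one of the nurses: (6-1)! ways for the remaining nurses, × 6! ways for the pilots = 120 × 720 = 86400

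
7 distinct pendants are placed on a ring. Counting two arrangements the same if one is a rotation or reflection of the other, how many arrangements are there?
(7-1)!/2 = 720/2 = 360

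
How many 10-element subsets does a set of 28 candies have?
C(28,10) = 28!/(10!×18!) = 13123110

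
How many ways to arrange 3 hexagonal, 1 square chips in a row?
4! / (3! × 1!) = 4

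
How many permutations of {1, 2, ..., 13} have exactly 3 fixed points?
Choose the 3 fixed points C(13,3) = 286, derange the rest: !10 = Σ_{j=0}^{10} (-1)^j·10!/j! = 3628800 - 3628800 + 1814400 - 604800 + 151200 - 30240 + 5040 - 720 + 90 - 10 + 1 = 1334961. Product = 286 × 1334961 = 381798846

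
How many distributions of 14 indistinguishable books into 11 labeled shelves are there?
C(14+11-1, 11-1) = C(24, 10) = 1961256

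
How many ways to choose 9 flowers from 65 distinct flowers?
C(65,9) = 65!/(9!×56!) = 31966749880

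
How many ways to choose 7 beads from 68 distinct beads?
C(68,7) = 68!/(7!×61!) = 969443904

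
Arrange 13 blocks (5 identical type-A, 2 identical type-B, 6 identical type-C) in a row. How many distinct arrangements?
13! / (5! × 2! × 6!) = 36036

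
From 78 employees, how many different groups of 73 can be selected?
C(78,73) = 78!/(73!×5!) = 21111090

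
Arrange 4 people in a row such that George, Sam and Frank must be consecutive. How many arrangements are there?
Treat the 3 as one block: (4-3+1)! × 3! = 2 × 6 = 12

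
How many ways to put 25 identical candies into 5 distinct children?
C(25+5-1, 5-1) = C(29, 4) = 23751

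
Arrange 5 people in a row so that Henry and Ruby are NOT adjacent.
Total - adjacent = 5! - (5-1)!×2 = 120 - 48 = 72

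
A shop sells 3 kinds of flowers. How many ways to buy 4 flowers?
C(4+3-1, 3-1) = C(6, 2) = 15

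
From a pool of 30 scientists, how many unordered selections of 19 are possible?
C(30,19) = 30!/(19!×11!) = 54627300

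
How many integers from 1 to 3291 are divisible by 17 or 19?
⌊3291/17⌋ + ⌊3291/19⌋ - ⌊3291/323⌋ = 193 + 173 - 10 = 356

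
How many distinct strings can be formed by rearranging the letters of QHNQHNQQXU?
10! / (2! × 1! × 4! × 2! × 1!) = 37800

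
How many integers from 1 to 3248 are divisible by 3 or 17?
⌊3248/3⌋ + ⌊3248/17⌋ - ⌊3248/51⌋ = 1082 + 191 - 63 = 1210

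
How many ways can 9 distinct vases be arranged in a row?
9! = 362880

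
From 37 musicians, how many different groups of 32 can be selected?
C(37,32) = 37!/(32!×5!) = 435897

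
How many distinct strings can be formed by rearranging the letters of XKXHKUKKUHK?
11! / (2! × 2! × 5! × 2!) = 41580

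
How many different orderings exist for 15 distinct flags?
15! = 1307674368000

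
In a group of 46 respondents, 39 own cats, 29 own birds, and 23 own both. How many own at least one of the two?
|A∪B| = |A| + |B| - |A∩B| = 39 + 29 - 23 = 45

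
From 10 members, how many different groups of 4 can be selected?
C(10,4) = 10!/(4!×6!) = 210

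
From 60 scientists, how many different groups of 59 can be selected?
C(60,59) = 60!/(59!×1!) = 60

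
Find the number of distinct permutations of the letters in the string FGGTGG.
6! / (1! × 4! × 1!) = 30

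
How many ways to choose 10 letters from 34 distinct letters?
C(34,10) = 34!/(10!×24!) = 131128140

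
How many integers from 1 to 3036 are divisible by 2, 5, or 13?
⌊3036/2⌋+⌊3036/5⌋+⌊3036/13⌋ - ⌊3036/10⌋-⌊3036/26⌋-⌊3036/65⌋ + ⌊3036/130⌋ = 1518+607+233 - 303-116-46 + 23 = 1916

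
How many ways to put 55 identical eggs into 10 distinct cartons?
C(55+10-1, 10-1) = C(64, 9) = 27540584512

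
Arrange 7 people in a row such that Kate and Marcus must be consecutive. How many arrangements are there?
Treat the 2 as one block: (7-2+1)! × 2! = 720 × 2 = 1440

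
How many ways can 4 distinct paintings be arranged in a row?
4! = 24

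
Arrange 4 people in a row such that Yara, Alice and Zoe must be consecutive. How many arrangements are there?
Treat the 3 as one block: (4-3+1)! × 3! = 2 × 6 = 12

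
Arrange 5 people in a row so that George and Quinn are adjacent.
Treat as block: (5-1)! × 2! = 24 × 2 = 48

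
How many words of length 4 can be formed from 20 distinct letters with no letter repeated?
P(20,4) = 20!/(20-4)! = 116280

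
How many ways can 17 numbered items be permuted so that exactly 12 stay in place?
Choose the 12 fixed points C(17,12) = 6188, derange the rest: !5 = Σ_{j=0}^{5} (-1)^j·5!/j! = 120 - 120 + 60 - 20 + 5 - 1 = 44. Product = 6188 × 44 = 272272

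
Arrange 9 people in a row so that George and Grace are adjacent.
Treat as block: (9-1)! × 2! = 40320 × 2 = 80640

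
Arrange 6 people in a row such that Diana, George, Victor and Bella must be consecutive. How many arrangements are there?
Treat the 4 as one block: (6-4+1)! × 4! = 6 × 24 = 144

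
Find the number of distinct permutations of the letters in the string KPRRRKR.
7! / (4! × 2! × 1!) = 105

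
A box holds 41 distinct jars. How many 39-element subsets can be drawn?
C(41,39) = 41!/(39!×2!) = 820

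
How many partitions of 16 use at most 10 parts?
By conjugation, equals partitions of 16 into parts ≤ 10. Let r_j(i) = number of partitions of i into parts ≤ j, for i = 0..16. r_1(i) = 1 for all i; r_j(i) = r_{j-1}(i) + r_j(i-j). Rows j = 2..10: ≤2: 1 1 2 2 3 3 4 4 5 5 6 6 7 7 8 8 9; ≤3: 1 1 2 3 4 5 7 8 10 12 14 16 19 21 24 27 30; ≤4: 1 1 2 3 5 6 9 11 15 18 23 27 34 39 47 54 64; ≤5: 1 1 2 3 5 7 10 13 18 23 30 37 47 57 70 84 101; ≤6: 1 1 2 3 5 7 11 14 20 26 35 44 58 71 90 110 136; ≤7: 1 1 2 3 5 7 11 15 21 28 38 49 65 82 105 131 164; ≤8: 1 1 2 3 5 7 11 15 22 29 40 52 70 89 116 146 186; ≤9: 1 1 2 3 5 7 11 15 22 30 41 54 73 94 123 157 201; ≤10: 1 1 2 3 5 7 11 15 22 30 42 55 75 97 128 164 212. r_10(16) = 212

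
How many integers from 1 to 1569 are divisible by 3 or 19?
⌊1569/3⌋ + ⌊1569/19⌋ - ⌊1569/57⌋ = 523 + 82 - 27 = 578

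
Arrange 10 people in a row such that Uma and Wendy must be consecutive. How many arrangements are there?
Treat the 2 as one block: (10-2+1)! × 2! = 362880 × 2 = 725760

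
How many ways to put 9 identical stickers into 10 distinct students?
C(9+10-1, 10-1) = C(18, 9) = 48620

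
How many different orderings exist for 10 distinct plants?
10! = 3628800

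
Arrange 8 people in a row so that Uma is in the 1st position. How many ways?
Fix one position: (8-1)! = 5040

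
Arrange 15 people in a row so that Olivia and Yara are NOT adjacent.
Total - adjacent = 15! - (15-1)!×2 = 1307674368000 - 174356582400 = 1133317785600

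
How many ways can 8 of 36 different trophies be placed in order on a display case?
P(36,8) = 36!/(36-8)! = 1220096908800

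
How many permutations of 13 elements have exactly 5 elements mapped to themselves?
Choose the 5 fixed points C(13,5) = 1287, derange the rest: !8 = Σ_{j=0}^{8} (-1)^j·8!/j! = 40320 - 40320 + 20160 - 6720 + 1680 - 336 + 56 - 8 + 1 = 14833. Product = 1287 × 14833 = 19090071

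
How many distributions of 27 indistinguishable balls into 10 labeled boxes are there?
C(27+10-1, 10-1) = C(36, 9) = 94143280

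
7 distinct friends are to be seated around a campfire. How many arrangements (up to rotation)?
Circular: fix one position, arrange the rest. (7-1)! = 720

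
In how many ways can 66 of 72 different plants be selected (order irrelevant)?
C(72,66) = 72!/(66!×6!) = 156238908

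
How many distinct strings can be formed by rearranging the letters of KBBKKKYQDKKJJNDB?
16! / (6! × 1! × 2! × 3! × 1! × 1! × 2!) = 1210809600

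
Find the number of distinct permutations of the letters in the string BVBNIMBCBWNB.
12! / (1! × 1! × 2! × 5! × 1! × 1! × 1!) = 1995840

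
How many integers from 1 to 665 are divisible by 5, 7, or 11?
⌊665/5⌋+⌊665/7⌋+⌊665/11⌋ - ⌊665/35⌋-⌊665/55⌋-⌊665/77⌋ + ⌊665/385⌋ = 133+95+60 - 19-12-8 + 1 = 250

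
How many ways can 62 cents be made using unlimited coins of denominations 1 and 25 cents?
Coefficient of x^62 in 1/(1-x^1) · 1/(1-x^25). Use j coins of 25 for j = 0..⌊62/25⌋ = 2, the rest in 1s: 2 + 1 = 3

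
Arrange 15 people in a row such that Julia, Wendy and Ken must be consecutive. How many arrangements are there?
Treat the 3 as one block: (15-3+1)! × 3! = 6227020800 × 6 = 37362124800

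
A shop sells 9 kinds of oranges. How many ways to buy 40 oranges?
C(40+9-1, 9-1) = C(48, 8) = 377348994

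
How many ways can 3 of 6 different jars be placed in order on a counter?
P(6,3) = 6!/(6-3)! = 120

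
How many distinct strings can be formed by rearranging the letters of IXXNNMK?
7! / (2! × 2! × 1! × 1! × 1!) = 1260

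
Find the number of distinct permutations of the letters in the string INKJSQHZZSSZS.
13! / (3! × 1! × 1! × 1! × 1! × 1! × 1! × 4!) = 43243200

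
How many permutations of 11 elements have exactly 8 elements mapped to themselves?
Choose the 8 fixed points C(11,8) = 165, derange the rest: !3 = Σ_{j=0}^{3} (-1)^j·3!/j! = 6 - 6 + 3 - 1 = 2. Product = 165 × 2 = 330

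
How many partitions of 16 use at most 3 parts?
By conjugation, equals partitions of 16 into parts ≤ 3. Let r_j(i) = number of partitions of i into parts ≤ j, for i = 0..16. r_1(i) = 1 for all i; r_j(i) = r_{j-1}(i) + r_j(i-j). Rows j = 2..3: ≤2: 1 1 2 2 3 3 4 4 5 5 6 6 7 7 8 8 9; ≤3: 1 1 2 3 4 5 7 8 10 12 14 16 19 21 24 27 30. r_3(16) = 30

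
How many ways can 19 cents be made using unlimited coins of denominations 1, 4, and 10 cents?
Coefficient of x^19 in 1/(1-x^1) · 1/(1-x^4) · 1/(1-x^10). Case on j = number of 10-cent coins (j = 0..1); remainder r = 19 - 10j is made from {1,4} in ⌊r/4⌋+1 ways. r = 19, 9 → 5 + 3 = 8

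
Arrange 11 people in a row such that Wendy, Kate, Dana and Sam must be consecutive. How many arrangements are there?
Treat the 4 as one block: (11-4+1)! × 4! = 40320 × 24 = 967680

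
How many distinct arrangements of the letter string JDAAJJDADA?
10! / (4! × 3! × 3!) = 4200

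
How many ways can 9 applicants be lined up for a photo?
9! = 362880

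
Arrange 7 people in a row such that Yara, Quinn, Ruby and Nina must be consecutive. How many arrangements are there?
Treat the 4 as one block: (7-4+1)! × 4! = 24 × 24 = 576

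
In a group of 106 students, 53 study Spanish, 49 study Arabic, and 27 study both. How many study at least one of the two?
|A∪B| = |A| + |B| - |A∩B| = 53 + 49 - 27 = 75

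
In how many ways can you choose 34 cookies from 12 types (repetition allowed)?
C(34+12-1, 12-1) = C(45, 11) = 10150595910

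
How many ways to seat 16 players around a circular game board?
Circular: fix one position, arrange the rest. (16-1)! = 1307674368000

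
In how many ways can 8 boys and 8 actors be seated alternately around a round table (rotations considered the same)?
Fix one of the boys: (8-1)! ways for the remaining boys, × 8! ways for the actors = 5040 × 40320 = 203212800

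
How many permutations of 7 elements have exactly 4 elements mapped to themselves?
Choose the 4 fixed points C(7,4) = 35, derange the rest: !3 = Σ_{j=0}^{3} (-1)^j·3!/j! = 6 - 6 + 3 - 1 = 2. Product = 35 × 2 = 70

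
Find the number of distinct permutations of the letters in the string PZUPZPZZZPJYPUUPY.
17! / (3! × 5! × 2! × 6! × 1!) = 343062720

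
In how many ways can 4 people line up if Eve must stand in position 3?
Fix one position: (4-1)! = 6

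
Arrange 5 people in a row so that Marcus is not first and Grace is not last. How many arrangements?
By inclusion-exclusion: 5! - 2×(5-1)! + (5-2)! = 120 - 48 + 6 = 78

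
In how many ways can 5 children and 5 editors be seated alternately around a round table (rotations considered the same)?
Fix one of the children: (5-1)! ways for the remaining children, × 5! ways for the editors = 24 × 120 = 2880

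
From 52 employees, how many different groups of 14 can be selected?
C(52,14) = 52!/(14!×38!) = 1768966344600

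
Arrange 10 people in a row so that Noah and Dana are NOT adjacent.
Total - adjacent = 10! - (10-1)!×2 = 3628800 - 725760 = 2903040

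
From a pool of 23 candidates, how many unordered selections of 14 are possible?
C(23,14) = 23!/(14!×9!) = 817190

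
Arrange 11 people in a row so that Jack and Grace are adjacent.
Treat as block: (11-1)! × 2! = 3628800 × 2 = 7257600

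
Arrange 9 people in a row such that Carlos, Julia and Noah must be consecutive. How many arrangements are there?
Treat the 3 as one block: (9-3+1)! × 3! = 5040 × 6 = 30240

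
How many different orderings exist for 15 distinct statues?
15! = 1307674368000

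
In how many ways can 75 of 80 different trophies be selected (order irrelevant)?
C(80,75) = 80!/(75!×5!) = 24040016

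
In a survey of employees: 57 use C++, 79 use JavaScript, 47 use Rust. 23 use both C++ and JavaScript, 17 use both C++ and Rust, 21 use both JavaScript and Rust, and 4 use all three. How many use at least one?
|A∪B∪C| = 57+79+47-23-17-21+4 = 126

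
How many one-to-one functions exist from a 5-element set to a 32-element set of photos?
P(32,5) = 32!/(32-5)! = 24165120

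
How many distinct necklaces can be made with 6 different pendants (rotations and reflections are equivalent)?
(6-1)!/2 = 120/2 = 60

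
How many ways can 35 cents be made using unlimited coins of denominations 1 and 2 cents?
Coefficient of x^35 in 1/(1-x^1) · 1/(1-x^2). Use j coins of 2 for j = 0..⌊35/2⌋ = 17, the rest in 1s: 17 + 1 = 18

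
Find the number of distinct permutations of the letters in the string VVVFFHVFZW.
10! / (3! × 1! × 1! × 1! × 4!) = 25200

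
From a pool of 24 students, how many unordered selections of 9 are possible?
C(24,9) = 24!/(9!×15!) = 1307504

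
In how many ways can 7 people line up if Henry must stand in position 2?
Fix one position: (7-1)! = 720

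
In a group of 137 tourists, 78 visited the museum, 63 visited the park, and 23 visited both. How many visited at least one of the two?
|A∪B| = |A| + |B| - |A∩B| = 78 + 63 - 23 = 118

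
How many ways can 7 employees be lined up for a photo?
7! = 5040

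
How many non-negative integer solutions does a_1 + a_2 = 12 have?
C(12+2-1, 2-1) = C(13, 1) = 13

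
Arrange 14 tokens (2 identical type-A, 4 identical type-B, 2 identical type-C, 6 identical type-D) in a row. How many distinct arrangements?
14! / (2! × 4! × 2! × 6!) = 1261260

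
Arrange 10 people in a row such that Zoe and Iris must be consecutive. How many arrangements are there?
Treat the 2 as one block: (10-2+1)! × 2! = 362880 × 2 = 725760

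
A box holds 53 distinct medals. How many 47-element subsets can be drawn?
C(53,47) = 53!/(47!×6!) = 22957480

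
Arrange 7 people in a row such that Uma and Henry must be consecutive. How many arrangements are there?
Treat the 2 as one block: (7-2+1)! × 2! = 720 × 2 = 1440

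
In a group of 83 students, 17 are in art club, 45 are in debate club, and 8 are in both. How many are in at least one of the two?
|A∪B| = |A| + |B| - |A∩B| = 17 + 45 - 8 = 54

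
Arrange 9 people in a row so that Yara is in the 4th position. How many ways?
Fix one position: (9-1)! = 40320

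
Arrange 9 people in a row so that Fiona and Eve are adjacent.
Treat as block: (9-1)! × 2! = 40320 × 2 = 80640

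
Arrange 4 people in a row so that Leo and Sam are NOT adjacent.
Total - adjacent = 4! - (4-1)!×2 = 24 - 12 = 12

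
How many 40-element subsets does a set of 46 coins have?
C(46,40) = 46!/(40!×6!) = 9366819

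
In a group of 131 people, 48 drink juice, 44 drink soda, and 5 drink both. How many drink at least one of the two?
|A∪B| = |A| + |B| - |A∩B| = 48 + 44 - 5 = 87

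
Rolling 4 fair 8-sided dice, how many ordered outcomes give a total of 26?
Coefficient of x^26 in (x + x² + ... + x^8)^4. By inclusion-exclusion on dice exceeding 8: Σ_j (-1)^j C(4,j)·C(26-1-8j, 3) = C(4,0)·C(25,3) - C(4,1)·C(17,3) + C(4,2)·C(9,3) = 1·2300 - 4·680 + 6·84 = 84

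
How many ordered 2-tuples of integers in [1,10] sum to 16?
Coefficient of x^16 in (x + x² + ... + x^10)^2. By inclusion-exclusion on dice exceeding 10: Σ_j (-1)^j C(2,j)·C(16-1-10j, 1) = C(2,0)·C(15,1) - C(2,1)·C(5,1) = 1·15 - 2·5 = 5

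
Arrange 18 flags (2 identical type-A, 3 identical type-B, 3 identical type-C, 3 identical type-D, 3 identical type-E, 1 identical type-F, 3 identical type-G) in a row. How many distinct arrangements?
18! / (2! × 3! × 3! × 3! × 3! × 1! × 3!) = 411675264000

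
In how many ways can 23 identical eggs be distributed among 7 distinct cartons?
C(23+7-1, 7-1) = C(29, 6) = 475020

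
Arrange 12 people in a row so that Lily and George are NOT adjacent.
Total - adjacent = 12! - (12-1)!×2 = 479001600 - 79833600 = 399168000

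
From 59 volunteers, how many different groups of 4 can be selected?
C(59,4) = 59!/(4!×55!) = 455126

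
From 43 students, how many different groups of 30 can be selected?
C(43,30) = 43!/(30!×13!) = 36576848168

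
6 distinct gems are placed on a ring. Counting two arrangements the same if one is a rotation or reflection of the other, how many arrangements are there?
(6-1)!/2 = 120/2 = 60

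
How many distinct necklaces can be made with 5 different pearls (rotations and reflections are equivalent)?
(5-1)!/2 = 24/2 = 12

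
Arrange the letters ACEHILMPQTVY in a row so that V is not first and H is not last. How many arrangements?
By inclusion-exclusion: 12! - 2×(12-1)! + (12-2)! = 479001600 - 79833600 + 3628800 = 402796800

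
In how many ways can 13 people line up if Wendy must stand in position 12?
Fix one position: (13-1)! = 479001600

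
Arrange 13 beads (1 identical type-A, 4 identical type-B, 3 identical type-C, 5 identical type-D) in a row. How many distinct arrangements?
13! / (1! × 4! × 3! × 5!) = 360360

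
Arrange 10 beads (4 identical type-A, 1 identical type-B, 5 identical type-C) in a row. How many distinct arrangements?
10! / (4! × 1! × 5!) = 1260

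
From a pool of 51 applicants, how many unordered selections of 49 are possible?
C(51,49) = 51!/(49!×2!) = 1275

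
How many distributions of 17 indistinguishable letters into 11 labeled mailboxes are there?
C(17+11-1, 11-1) = C(27, 10) = 8436285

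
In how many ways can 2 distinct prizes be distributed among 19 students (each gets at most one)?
P(19,2) = 19!/(19-2)! = 342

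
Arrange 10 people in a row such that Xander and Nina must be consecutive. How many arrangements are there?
Treat the 2 as one block: (10-2+1)! × 2! = 362880 × 2 = 725760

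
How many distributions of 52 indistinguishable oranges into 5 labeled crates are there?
C(52+5-1, 5-1) = C(56, 4) = 367290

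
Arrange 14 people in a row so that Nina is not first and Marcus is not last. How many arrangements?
By inclusion-exclusion: 14! - 2×(14-1)! + (14-2)! = 87178291200 - 12454041600 + 479001600 = 75203251200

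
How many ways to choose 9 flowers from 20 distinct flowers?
C(20,9) = 20!/(9!×11!) = 167960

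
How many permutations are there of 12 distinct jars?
12! = 479001600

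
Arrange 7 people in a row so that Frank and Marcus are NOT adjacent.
Total - adjacent = 7! - (7-1)!×2 = 5040 - 1440 = 3600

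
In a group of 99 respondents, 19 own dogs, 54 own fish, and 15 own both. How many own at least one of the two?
|A∪B| = |A| + |B| - |A∩B| = 19 + 54 - 15 = 58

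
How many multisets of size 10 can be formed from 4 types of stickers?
C(10+4-1, 4-1) = C(13, 3) = 286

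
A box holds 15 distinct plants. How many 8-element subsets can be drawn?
C(15,8) = 15!/(8!×7!) = 6435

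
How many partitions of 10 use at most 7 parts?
By conjugation, equals partitions of 10 into parts ≤ 7. Let r_j(i) = number of partitions of i into parts ≤ j, for i = 0..10. r_1(i) = 1 for all i; r_j(i) = r_{j-1}(i) + r_j(i-j). Rows j = 2..7: ≤2: 1 1 2 2 3 3 4 4 5 5 6; ≤3: 1 1 2 3 4 5 7 8 10 12 14; ≤4: 1 1 2 3 5 6 9 11 15 18 23; ≤5: 1 1 2 3 5 7 10 13 18 23 30; ≤6: 1 1 2 3 5 7 11 14 20 26 35; ≤7: 1 1 2 3 5 7 11 15 21 28 38. r_7(10) = 38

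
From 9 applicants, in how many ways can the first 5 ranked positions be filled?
P(9,5) = 9!/(9-5)! = 15120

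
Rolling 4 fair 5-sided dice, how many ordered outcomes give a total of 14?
Coefficient of x^14 in (x + x² + ... + x^5)^4. By inclusion-exclusion on dice exceeding 5: Σ_j (-1)^j C(4,j)·C(14-1-5j, 3) = C(4,0)·C(13,3) - C(4,1)·C(8,3) + C(4,2)·C(3,3) = 1·286 - 4·56 + 6·1 = 68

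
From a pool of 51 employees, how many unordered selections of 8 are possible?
C(51,8) = 51!/(8!×43!) = 636763050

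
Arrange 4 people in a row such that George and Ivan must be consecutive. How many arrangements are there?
Treat the 2 as one block: (4-2+1)! × 2! = 6 × 2 = 12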